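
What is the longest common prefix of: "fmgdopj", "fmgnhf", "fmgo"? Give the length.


Words: fmgdopj, fmgnhf, fmgo
  Position 0: all 'f' => match
  Position 1: all 'm' => match
  Position 2: all 'g' => match
  Position 3: ('d', 'n', 'o') => mismatch, stop
LCP = "fmg" (length 3)

3


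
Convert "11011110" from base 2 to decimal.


Input: "11011110" in base 2
Positional expansion:
  Digit '1' (value 1) x 2^7 = 128
  Digit '1' (value 1) x 2^6 = 64
  Digit '0' (value 0) x 2^5 = 0
  Digit '1' (value 1) x 2^4 = 16
  Digit '1' (value 1) x 2^3 = 8
  Digit '1' (value 1) x 2^2 = 4
  Digit '1' (value 1) x 2^1 = 2
  Digit '0' (value 0) x 2^0 = 0
Sum = 222

222


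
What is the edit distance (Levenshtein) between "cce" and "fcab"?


Computing edit distance: "cce" -> "fcab"
DP table:
           f    c    a    b
      0    1    2    3    4
  c   1    1    1    2    3
  c   2    2    1    2    3
  e   3    3    2    2    3
Edit distance = dp[3][4] = 3

3


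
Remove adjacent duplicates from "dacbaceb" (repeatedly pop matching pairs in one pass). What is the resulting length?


Input: dacbaceb
Stack-based adjacent duplicate removal:
  Read 'd': push. Stack: d
  Read 'a': push. Stack: da
  Read 'c': push. Stack: dac
  Read 'b': push. Stack: dacb
  Read 'a': push. Stack: dacba
  Read 'c': push. Stack: dacbac
  Read 'e': push. Stack: dacbace
  Read 'b': push. Stack: dacbaceb
Final stack: "dacbaceb" (length 8)

8


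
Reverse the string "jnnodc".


Input: jnnodc
Reading characters right to left:
  Position 5: 'c'
  Position 4: 'd'
  Position 3: 'o'
  Position 2: 'n'
  Position 1: 'n'
  Position 0: 'j'
Reversed: cdonnj

cdonnj


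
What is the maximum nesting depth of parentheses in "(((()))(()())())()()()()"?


Input: "(((()))(()())())()()()()"
Tracking depth:
  Position 0 '(': depth becomes 1
  Position 1 '(': depth becomes 2
  Position 2 '(': depth becomes 3
  Position 3 '(': depth becomes 4
  Position 4 ')': depth becomes 3
  Position 5 ')': depth becomes 2
  Position 6 ')': depth becomes 1
  Position 7 '(': depth becomes 2
  Position 8 '(': depth becomes 3
  Position 9 ')': depth becomes 2
  Position 10 '(': depth becomes 3
  Position 11 ')': depth becomes 2
  Position 12 ')': depth becomes 1
  Position 13 '(': depth becomes 2
  Position 14 ')': depth becomes 1
  Position 15 ')': depth becomes 0
  Position 16 '(': depth becomes 1
  Position 17 ')': depth becomes 0
  Position 18 '(': depth becomes 1
  Position 19 ')': depth becomes 0
  Position 20 '(': depth becomes 1
  Position 21 ')': depth becomes 0
  Position 22 '(': depth becomes 1
  Position 23 ')': depth becomes 0
Maximum depth reached: 4

4


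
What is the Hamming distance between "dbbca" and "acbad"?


Comparing "dbbca" and "acbad" position by position:
  Position 0: 'd' vs 'a' => differ
  Position 1: 'b' vs 'c' => differ
  Position 2: 'b' vs 'b' => same
  Position 3: 'c' vs 'a' => differ
  Position 4: 'a' vs 'd' => differ
Total differences (Hamming distance): 4

4


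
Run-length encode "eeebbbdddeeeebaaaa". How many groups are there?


Input: eeebbbdddeeeebaaaa
Scanning for consecutive runs:
  Group 1: 'e' x 3 (positions 0-2)
  Group 2: 'b' x 3 (positions 3-5)
  Group 3: 'd' x 3 (positions 6-8)
  Group 4: 'e' x 4 (positions 9-12)
  Group 5: 'b' x 1 (positions 13-13)
  Group 6: 'a' x 4 (positions 14-17)
Total groups: 6

6


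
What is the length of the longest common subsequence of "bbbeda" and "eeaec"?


LCS of "bbbeda" and "eeaec"
DP table:
           e    e    a    e    c
      0    0    0    0    0    0
  b   0    0    0    0    0    0
  b   0    0    0    0    0    0
  b   0    0    0    0    0    0
  e   0    1    1    1    1    1
  d   0    1    1    1    1    1
  a   0    1    1    2    2    2
LCS length = dp[6][5] = 2

2


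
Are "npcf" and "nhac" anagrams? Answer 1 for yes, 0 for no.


Strings: "npcf", "nhac"
Sorted first:  cfnp
Sorted second: achn
Differ at position 0: 'c' vs 'a' => not anagrams

0


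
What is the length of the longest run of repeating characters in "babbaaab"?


Input: "babbaaab"
Scanning for longest run:
  Position 1 ('a'): new char, reset run to 1
  Position 2 ('b'): new char, reset run to 1
  Position 3 ('b'): continues run of 'b', length=2
  Position 4 ('a'): new char, reset run to 1
  Position 5 ('a'): continues run of 'a', length=2
  Position 6 ('a'): continues run of 'a', length=3
  Position 7 ('b'): new char, reset run to 1
Longest run: 'a' with length 3

3


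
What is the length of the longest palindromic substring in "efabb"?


Input: "efabb"
Checking substrings for palindromes:
  [3:5] "bb" (len 2) => palindrome
Longest palindromic substring: "bb" with length 2

2


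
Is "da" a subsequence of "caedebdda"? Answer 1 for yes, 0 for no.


Check if "da" is a subsequence of "caedebdda"
Greedy scan:
  Position 0 ('c'): no match needed
  Position 1 ('a'): no match needed
  Position 2 ('e'): no match needed
  Position 3 ('d'): matches sub[0] = 'd'
  Position 4 ('e'): no match needed
  Position 5 ('b'): no match needed
  Position 6 ('d'): no match needed
  Position 7 ('d'): no match needed
  Position 8 ('a'): matches sub[1] = 'a'
All 2 characters matched => is a subsequence

1


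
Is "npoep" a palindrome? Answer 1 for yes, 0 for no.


Input: npoep
Reversed: peopn
  Compare pos 0 ('n') with pos 4 ('p'): MISMATCH
  Compare pos 1 ('p') with pos 3 ('e'): MISMATCH
Result: not a palindrome

0


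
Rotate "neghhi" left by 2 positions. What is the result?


Input: "neghhi", rotate left by 2
First 2 characters: "ne"
Remaining characters: "ghhi"
Concatenate remaining + first: "ghhi" + "ne" = "ghhine"

ghhine


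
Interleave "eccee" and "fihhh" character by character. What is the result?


Interleaving "eccee" and "fihhh":
  Position 0: 'e' from first, 'f' from second => "ef"
  Position 1: 'c' from first, 'i' from second => "ci"
  Position 2: 'c' from first, 'h' from second => "ch"
  Position 3: 'e' from first, 'h' from second => "eh"
  Position 4: 'e' from first, 'h' from second => "eh"
Result: efcicheheh

efcicheheh


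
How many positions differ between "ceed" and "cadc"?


Comparing "ceed" and "cadc" position by position:
  Position 0: 'c' vs 'c' => same
  Position 1: 'e' vs 'a' => DIFFER
  Position 2: 'e' vs 'd' => DIFFER
  Position 3: 'd' vs 'c' => DIFFER
Positions that differ: 3

3


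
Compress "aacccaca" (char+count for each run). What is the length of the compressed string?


Input: aacccaca
Runs:
  'a' x 2 => "a2"
  'c' x 3 => "c3"
  'a' x 1 => "a1"
  'c' x 1 => "c1"
  'a' x 1 => "a1"
Compressed: "a2c3a1c1a1"
Compressed length: 10

10


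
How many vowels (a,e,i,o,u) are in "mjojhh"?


Input: mjojhh
Checking each character:
  'm' at position 0: consonant
  'j' at position 1: consonant
  'o' at position 2: vowel (running total: 1)
  'j' at position 3: consonant
  'h' at position 4: consonant
  'h' at position 5: consonant
Total vowels: 1

1


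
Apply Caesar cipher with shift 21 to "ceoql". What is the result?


Caesar cipher: shift "ceoql" by 21
  'c' (pos 2) + 21 = pos 23 = 'x'
  'e' (pos 4) + 21 = pos 25 = 'z'
  'o' (pos 14) + 21 = pos 9 = 'j'
  'q' (pos 16) + 21 = pos 11 = 'l'
  'l' (pos 11) + 21 = pos 6 = 'g'
Result: xzjlg

xzjlg


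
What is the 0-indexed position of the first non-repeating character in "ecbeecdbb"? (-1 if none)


Input: ecbeecdbb
Character frequencies:
  'b': 3
  'c': 2
  'd': 1
  'e': 3
Scanning left to right for freq == 1:
  Position 0 ('e'): freq=3, skip
  Position 1 ('c'): freq=2, skip
  Position 2 ('b'): freq=3, skip
  Position 3 ('e'): freq=3, skip
  Position 4 ('e'): freq=3, skip
  Position 5 ('c'): freq=2, skip
  Position 6 ('d'): unique! => answer = 6

6


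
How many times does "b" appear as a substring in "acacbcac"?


Searching for "b" in "acacbcac"
Scanning each position:
  Position 0: "a" => no
  Position 1: "c" => no
  Position 2: "a" => no
  Position 3: "c" => no
  Position 4: "b" => MATCH
  Position 5: "c" => no
  Position 6: "a" => no
  Position 7: "c" => no
Total occurrences: 1

1


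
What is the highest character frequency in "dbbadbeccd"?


Input: dbbadbeccd
Character counts:
  'a': 1
  'b': 3
  'c': 2
  'd': 3
  'e': 1
Maximum frequency: 3

3


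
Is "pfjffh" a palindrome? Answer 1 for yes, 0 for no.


Input: pfjffh
Reversed: hffjfp
  Compare pos 0 ('p') with pos 5 ('h'): MISMATCH
  Compare pos 1 ('f') with pos 4 ('f'): match
  Compare pos 2 ('j') with pos 3 ('f'): MISMATCH
Result: not a palindrome

0


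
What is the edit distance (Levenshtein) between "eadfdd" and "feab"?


Computing edit distance: "eadfdd" -> "feab"
DP table:
           f    e    a    b
      0    1    2    3    4
  e   1    1    1    2    3
  a   2    2    2    1    2
  d   3    3    3    2    2
  f   4    3    4    3    3
  d   5    4    4    4    4
  d   6    5    5    5    5
Edit distance = dp[6][4] = 5

5


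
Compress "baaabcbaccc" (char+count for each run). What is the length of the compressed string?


Input: baaabcbaccc
Runs:
  'b' x 1 => "b1"
  'a' x 3 => "a3"
  'b' x 1 => "b1"
  'c' x 1 => "c1"
  'b' x 1 => "b1"
  'a' x 1 => "a1"
  'c' x 3 => "c3"
Compressed: "b1a3b1c1b1a1c3"
Compressed length: 14

14


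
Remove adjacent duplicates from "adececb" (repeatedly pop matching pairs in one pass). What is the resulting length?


Input: adececb
Stack-based adjacent duplicate removal:
  Read 'a': push. Stack: a
  Read 'd': push. Stack: ad
  Read 'e': push. Stack: ade
  Read 'c': push. Stack: adec
  Read 'e': push. Stack: adece
  Read 'c': push. Stack: adecec
  Read 'b': push. Stack: adececb
Final stack: "adececb" (length 7)

7


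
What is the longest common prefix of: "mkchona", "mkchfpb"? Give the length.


Words: mkchona, mkchfpb
  Position 0: all 'm' => match
  Position 1: all 'k' => match
  Position 2: all 'c' => match
  Position 3: all 'h' => match
  Position 4: ('o', 'f') => mismatch, stop
LCP = "mkch" (length 4)

4


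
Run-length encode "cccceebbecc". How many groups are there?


Input: cccceebbecc
Scanning for consecutive runs:
  Group 1: 'c' x 4 (positions 0-3)
  Group 2: 'e' x 2 (positions 4-5)
  Group 3: 'b' x 2 (positions 6-7)
  Group 4: 'e' x 1 (positions 8-8)
  Group 5: 'c' x 2 (positions 9-10)
Total groups: 5

5


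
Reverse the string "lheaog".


Input: lheaog
Reading characters right to left:
  Position 5: 'g'
  Position 4: 'o'
  Position 3: 'a'
  Position 2: 'e'
  Position 1: 'h'
  Position 0: 'l'
Reversed: goaehl

goaehl


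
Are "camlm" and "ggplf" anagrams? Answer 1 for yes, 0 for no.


Strings: "camlm", "ggplf"
Sorted first:  aclmm
Sorted second: fgglp
Differ at position 0: 'a' vs 'f' => not anagrams

0


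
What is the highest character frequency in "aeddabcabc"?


Input: aeddabcabc
Character counts:
  'a': 3
  'b': 2
  'c': 2
  'd': 2
  'e': 1
Maximum frequency: 3

3


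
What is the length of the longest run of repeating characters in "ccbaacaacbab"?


Input: "ccbaacaacbab"
Scanning for longest run:
  Position 1 ('c'): continues run of 'c', length=2
  Position 2 ('b'): new char, reset run to 1
  Position 3 ('a'): new char, reset run to 1
  Position 4 ('a'): continues run of 'a', length=2
  Position 5 ('c'): new char, reset run to 1
  Position 6 ('a'): new char, reset run to 1
  Position 7 ('a'): continues run of 'a', length=2
  Position 8 ('c'): new char, reset run to 1
  Position 9 ('b'): new char, reset run to 1
  Position 10 ('a'): new char, reset run to 1
  Position 11 ('b'): new char, reset run to 1
Longest run: 'c' with length 2

2


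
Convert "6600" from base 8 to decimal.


Input: "6600" in base 8
Positional expansion:
  Digit '6' (value 6) x 8^3 = 3072
  Digit '6' (value 6) x 8^2 = 384
  Digit '0' (value 0) x 8^1 = 0
  Digit '0' (value 0) x 8^0 = 0
Sum = 3456

3456


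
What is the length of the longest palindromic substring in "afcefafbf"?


Input: "afcefafbf"
Checking substrings for palindromes:
  [4:7] "faf" (len 3) => palindrome
  [6:9] "fbf" (len 3) => palindrome
Longest palindromic substring: "faf" with length 3

3


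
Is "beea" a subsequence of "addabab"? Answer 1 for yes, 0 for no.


Check if "beea" is a subsequence of "addabab"
Greedy scan:
  Position 0 ('a'): no match needed
  Position 1 ('d'): no match needed
  Position 2 ('d'): no match needed
  Position 3 ('a'): no match needed
  Position 4 ('b'): matches sub[0] = 'b'
  Position 5 ('a'): no match needed
  Position 6 ('b'): no match needed
Only matched 1/4 characters => not a subsequence

0


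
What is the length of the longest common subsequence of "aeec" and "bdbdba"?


LCS of "aeec" and "bdbdba"
DP table:
           b    d    b    d    b    a
      0    0    0    0    0    0    0
  a   0    0    0    0    0    0    1
  e   0    0    0    0    0    0    1
  e   0    0    0    0    0    0    1
  c   0    0    0    0    0    0    1
LCS length = dp[4][6] = 1

1


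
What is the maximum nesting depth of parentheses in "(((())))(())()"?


Input: "(((())))(())()"
Tracking depth:
  Position 0 '(': depth becomes 1
  Position 1 '(': depth becomes 2
  Position 2 '(': depth becomes 3
  Position 3 '(': depth becomes 4
  Position 4 ')': depth becomes 3
  Position 5 ')': depth becomes 2
  Position 6 ')': depth becomes 1
  Position 7 ')': depth becomes 0
  Position 8 '(': depth becomes 1
  Position 9 '(': depth becomes 2
  Position 10 ')': depth becomes 1
  Position 11 ')': depth becomes 0
  Position 12 '(': depth becomes 1
  Position 13 ')': depth becomes 0
Maximum depth reached: 4

4


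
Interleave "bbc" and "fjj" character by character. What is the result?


Interleaving "bbc" and "fjj":
  Position 0: 'b' from first, 'f' from second => "bf"
  Position 1: 'b' from first, 'j' from second => "bj"
  Position 2: 'c' from first, 'j' from second => "cj"
Result: bfbjcj

bfbjcj


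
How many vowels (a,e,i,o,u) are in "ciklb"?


Input: ciklb
Checking each character:
  'c' at position 0: consonant
  'i' at position 1: vowel (running total: 1)
  'k' at position 2: consonant
  'l' at position 3: consonant
  'b' at position 4: consonant
Total vowels: 1

1


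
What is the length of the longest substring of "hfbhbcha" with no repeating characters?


Input: "hfbhbcha"
Sliding window (track last position of each char):
  Position 0 ('h'): window [0,0] length 1 -- new best
  Position 1 ('f'): window [0,1] length 2 -- new best
  Position 2 ('b'): window [0,2] length 3 -- new best
  Position 3 ('h'): repeat (last at 0), move window start to 1
  Position 3 ('h'): window [1,3] length 3
  Position 4 ('b'): repeat (last at 2), move window start to 3
  Position 4 ('b'): window [3,4] length 2
  Position 5 ('c'): window [3,5] length 3
  Position 6 ('h'): repeat (last at 3), move window start to 4
  Position 6 ('h'): window [4,6] length 3
  Position 7 ('a'): window [4,7] length 4 -- new best
Longest substring with no repeats: "bcha" with length 4

4


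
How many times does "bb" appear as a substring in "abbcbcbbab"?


Searching for "bb" in "abbcbcbbab"
Scanning each position:
  Position 0: "ab" => no
  Position 1: "bb" => MATCH
  Position 2: "bc" => no
  Position 3: "cb" => no
  Position 4: "bc" => no
  Position 5: "cb" => no
  Position 6: "bb" => MATCH
  Position 7: "ba" => no
  Position 8: "ab" => no
Total occurrences: 2

2


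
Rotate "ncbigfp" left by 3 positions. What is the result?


Input: "ncbigfp", rotate left by 3
First 3 characters: "ncb"
Remaining characters: "igfp"
Concatenate remaining + first: "igfp" + "ncb" = "igfpncb"

igfpncb


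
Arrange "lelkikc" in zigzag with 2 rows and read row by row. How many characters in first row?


Zigzag "lelkikc" into 2 rows:
Placing characters:
  'l' => row 0
  'e' => row 1
  'l' => row 0
  'k' => row 1
  'i' => row 0
  'k' => row 1
  'c' => row 0
Rows:
  Row 0: "llic"
  Row 1: "ekk"
First row length: 4

4


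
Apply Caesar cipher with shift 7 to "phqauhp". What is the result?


Caesar cipher: shift "phqauhp" by 7
  'p' (pos 15) + 7 = pos 22 = 'w'
  'h' (pos 7) + 7 = pos 14 = 'o'
  'q' (pos 16) + 7 = pos 23 = 'x'
  'a' (pos 0) + 7 = pos 7 = 'h'
  'u' (pos 20) + 7 = pos 1 = 'b'
  'h' (pos 7) + 7 = pos 14 = 'o'
  'p' (pos 15) + 7 = pos 22 = 'w'
Result: woxhbow

woxhbow


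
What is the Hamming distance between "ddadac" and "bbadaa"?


Comparing "ddadac" and "bbadaa" position by position:
  Position 0: 'd' vs 'b' => differ
  Position 1: 'd' vs 'b' => differ
  Position 2: 'a' vs 'a' => same
  Position 3: 'd' vs 'd' => same
  Position 4: 'a' vs 'a' => same
  Position 5: 'c' vs 'a' => differ
Total differences (Hamming distance): 3

3


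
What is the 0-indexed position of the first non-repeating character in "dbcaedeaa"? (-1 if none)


Input: dbcaedeaa
Character frequencies:
  'a': 3
  'b': 1
  'c': 1
  'd': 2
  'e': 2
Scanning left to right for freq == 1:
  Position 0 ('d'): freq=2, skip
  Position 1 ('b'): unique! => answer = 1

1


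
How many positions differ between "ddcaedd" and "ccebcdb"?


Comparing "ddcaedd" and "ccebcdb" position by position:
  Position 0: 'd' vs 'c' => DIFFER
  Position 1: 'd' vs 'c' => DIFFER
  Position 2: 'c' vs 'e' => DIFFER
  Position 3: 'a' vs 'b' => DIFFER
  Position 4: 'e' vs 'c' => DIFFER
  Position 5: 'd' vs 'd' => same
  Position 6: 'd' vs 'b' => DIFFER
Positions that differ: 6

6


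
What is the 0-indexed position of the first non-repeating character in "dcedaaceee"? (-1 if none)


Input: dcedaaceee
Character frequencies:
  'a': 2
  'c': 2
  'd': 2
  'e': 4
Scanning left to right for freq == 1:
  Position 0 ('d'): freq=2, skip
  Position 1 ('c'): freq=2, skip
  Position 2 ('e'): freq=4, skip
  Position 3 ('d'): freq=2, skip
  Position 4 ('a'): freq=2, skip
  Position 5 ('a'): freq=2, skip
  Position 6 ('c'): freq=2, skip
  Position 7 ('e'): freq=4, skip
  Position 8 ('e'): freq=4, skip
  Position 9 ('e'): freq=4, skip
  No unique character found => answer = -1

-1


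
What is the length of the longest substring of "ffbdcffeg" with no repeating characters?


Input: "ffbdcffeg"
Sliding window (track last position of each char):
  Position 0 ('f'): window [0,0] length 1 -- new best
  Position 1 ('f'): repeat (last at 0), move window start to 1
  Position 1 ('f'): window [1,1] length 1
  Position 2 ('b'): window [1,2] length 2 -- new best
  Position 3 ('d'): window [1,3] length 3 -- new best
  Position 4 ('c'): window [1,4] length 4 -- new best
  Position 5 ('f'): repeat (last at 1), move window start to 2
  Position 5 ('f'): window [2,5] length 4
  Position 6 ('f'): repeat (last at 5), move window start to 6
  Position 6 ('f'): window [6,6] length 1
  Position 7 ('e'): window [6,7] length 2
  Position 8 ('g'): window [6,8] length 3
Longest substring with no repeats: "fbdc" with length 4

4


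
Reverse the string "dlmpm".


Input: dlmpm
Reading characters right to left:
  Position 4: 'm'
  Position 3: 'p'
  Position 2: 'm'
  Position 1: 'l'
  Position 0: 'd'
Reversed: mpmld

mpmld


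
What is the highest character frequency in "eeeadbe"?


Input: eeeadbe
Character counts:
  'a': 1
  'b': 1
  'd': 1
  'e': 4
Maximum frequency: 4

4


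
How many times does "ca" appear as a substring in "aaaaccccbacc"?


Searching for "ca" in "aaaaccccbacc"
Scanning each position:
  Position 0: "aa" => no
  Position 1: "aa" => no
  Position 2: "aa" => no
  Position 3: "ac" => no
  Position 4: "cc" => no
  Position 5: "cc" => no
  Position 6: "cc" => no
  Position 7: "cb" => no
  Position 8: "ba" => no
  Position 9: "ac" => no
  Position 10: "cc" => no
Total occurrences: 0

0


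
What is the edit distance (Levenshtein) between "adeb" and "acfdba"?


Computing edit distance: "adeb" -> "acfdba"
DP table:
           a    c    f    d    b    a
      0    1    2    3    4    5    6
  a   1    0    1    2    3    4    5
  d   2    1    1    2    2    3    4
  e   3    2    2    2    3    3    4
  b   4    3    3    3    3    3    4
Edit distance = dp[4][6] = 4

4


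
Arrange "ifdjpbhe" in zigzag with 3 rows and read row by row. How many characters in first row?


Zigzag "ifdjpbhe" into 3 rows:
Placing characters:
  'i' => row 0
  'f' => row 1
  'd' => row 2
  'j' => row 1
  'p' => row 0
  'b' => row 1
  'h' => row 2
  'e' => row 1
Rows:
  Row 0: "ip"
  Row 1: "fjbe"
  Row 2: "dh"
First row length: 2

2


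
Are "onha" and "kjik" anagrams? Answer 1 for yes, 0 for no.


Strings: "onha", "kjik"
Sorted first:  ahno
Sorted second: ijkk
Differ at position 0: 'a' vs 'i' => not anagrams

0


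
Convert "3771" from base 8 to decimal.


Input: "3771" in base 8
Positional expansion:
  Digit '3' (value 3) x 8^3 = 1536
  Digit '7' (value 7) x 8^2 = 448
  Digit '7' (value 7) x 8^1 = 56
  Digit '1' (value 1) x 8^0 = 1
Sum = 2041

2041


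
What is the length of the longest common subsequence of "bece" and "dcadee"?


LCS of "bece" and "dcadee"
DP table:
           d    c    a    d    e    e
      0    0    0    0    0    0    0
  b   0    0    0    0    0    0    0
  e   0    0    0    0    0    1    1
  c   0    0    1    1    1    1    1
  e   0    0    1    1    1    2    2
LCS length = dp[4][6] = 2

2


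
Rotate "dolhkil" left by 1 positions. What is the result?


Input: "dolhkil", rotate left by 1
First 1 characters: "d"
Remaining characters: "olhkil"
Concatenate remaining + first: "olhkil" + "d" = "olhkild"

olhkild


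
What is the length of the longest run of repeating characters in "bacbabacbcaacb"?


Input: "bacbabacbcaacb"
Scanning for longest run:
  Position 1 ('a'): new char, reset run to 1
  Position 2 ('c'): new char, reset run to 1
  Position 3 ('b'): new char, reset run to 1
  Position 4 ('a'): new char, reset run to 1
  Position 5 ('b'): new char, reset run to 1
  Position 6 ('a'): new char, reset run to 1
  Position 7 ('c'): new char, reset run to 1
  Position 8 ('b'): new char, reset run to 1
  Position 9 ('c'): new char, reset run to 1
  Position 10 ('a'): new char, reset run to 1
  Position 11 ('a'): continues run of 'a', length=2
  Position 12 ('c'): new char, reset run to 1
  Position 13 ('b'): new char, reset run to 1
Longest run: 'a' with length 2

2


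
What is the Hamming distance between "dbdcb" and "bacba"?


Comparing "dbdcb" and "bacba" position by position:
  Position 0: 'd' vs 'b' => differ
  Position 1: 'b' vs 'a' => differ
  Position 2: 'd' vs 'c' => differ
  Position 3: 'c' vs 'b' => differ
  Position 4: 'b' vs 'a' => differ
Total differences (Hamming distance): 5

5


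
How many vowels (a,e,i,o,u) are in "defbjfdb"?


Input: defbjfdb
Checking each character:
  'd' at position 0: consonant
  'e' at position 1: vowel (running total: 1)
  'f' at position 2: consonant
  'b' at position 3: consonant
  'j' at position 4: consonant
  'f' at position 5: consonant
  'd' at position 6: consonant
  'b' at position 7: consonant
Total vowels: 1

1


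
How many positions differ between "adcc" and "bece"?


Comparing "adcc" and "bece" position by position:
  Position 0: 'a' vs 'b' => DIFFER
  Position 1: 'd' vs 'e' => DIFFER
  Position 2: 'c' vs 'c' => same
  Position 3: 'c' vs 'e' => DIFFER
Positions that differ: 3

3


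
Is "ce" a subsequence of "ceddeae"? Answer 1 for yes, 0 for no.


Check if "ce" is a subsequence of "ceddeae"
Greedy scan:
  Position 0 ('c'): matches sub[0] = 'c'
  Position 1 ('e'): matches sub[1] = 'e'
  Position 2 ('d'): no match needed
  Position 3 ('d'): no match needed
  Position 4 ('e'): no match needed
  Position 5 ('a'): no match needed
  Position 6 ('e'): no match needed
All 2 characters matched => is a subsequence

1


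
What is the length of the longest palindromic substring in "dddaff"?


Input: "dddaff"
Checking substrings for palindromes:
  [0:3] "ddd" (len 3) => palindrome
  [0:2] "dd" (len 2) => palindrome
  [1:3] "dd" (len 2) => palindrome
  [4:6] "ff" (len 2) => palindrome
Longest palindromic substring: "ddd" with length 3

3


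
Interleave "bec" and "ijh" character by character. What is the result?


Interleaving "bec" and "ijh":
  Position 0: 'b' from first, 'i' from second => "bi"
  Position 1: 'e' from first, 'j' from second => "ej"
  Position 2: 'c' from first, 'h' from second => "ch"
Result: biejch

biejch


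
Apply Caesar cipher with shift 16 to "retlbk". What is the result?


Caesar cipher: shift "retlbk" by 16
  'r' (pos 17) + 16 = pos 7 = 'h'
  'e' (pos 4) + 16 = pos 20 = 'u'
  't' (pos 19) + 16 = pos 9 = 'j'
  'l' (pos 11) + 16 = pos 1 = 'b'
  'b' (pos 1) + 16 = pos 17 = 'r'
  'k' (pos 10) + 16 = pos 0 = 'a'
Result: hujbra

hujbra


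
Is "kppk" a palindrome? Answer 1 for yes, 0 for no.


Input: kppk
Reversed: kppk
  Compare pos 0 ('k') with pos 3 ('k'): match
  Compare pos 1 ('p') with pos 2 ('p'): match
Result: palindrome

1


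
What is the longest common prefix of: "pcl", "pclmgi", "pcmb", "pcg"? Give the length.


Words: pcl, pclmgi, pcmb, pcg
  Position 0: all 'p' => match
  Position 1: all 'c' => match
  Position 2: ('l', 'l', 'm', 'g') => mismatch, stop
LCP = "pc" (length 2)

2


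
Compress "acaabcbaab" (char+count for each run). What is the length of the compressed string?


Input: acaabcbaab
Runs:
  'a' x 1 => "a1"
  'c' x 1 => "c1"
  'a' x 2 => "a2"
  'b' x 1 => "b1"
  'c' x 1 => "c1"
  'b' x 1 => "b1"
  'a' x 2 => "a2"
  'b' x 1 => "b1"
Compressed: "a1c1a2b1c1b1a2b1"
Compressed length: 16

16


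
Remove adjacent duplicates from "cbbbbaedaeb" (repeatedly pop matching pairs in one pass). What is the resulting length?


Input: cbbbbaedaeb
Stack-based adjacent duplicate removal:
  Read 'c': push. Stack: c
  Read 'b': push. Stack: cb
  Read 'b': matches stack top 'b' => pop. Stack: c
  Read 'b': push. Stack: cb
  Read 'b': matches stack top 'b' => pop. Stack: c
  Read 'a': push. Stack: ca
  Read 'e': push. Stack: cae
  Read 'd': push. Stack: caed
  Read 'a': push. Stack: caeda
  Read 'e': push. Stack: caedae
  Read 'b': push. Stack: caedaeb
Final stack: "caedaeb" (length 7)

7


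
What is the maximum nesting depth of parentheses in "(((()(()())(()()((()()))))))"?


Input: "(((()(()())(()()((()()))))))"
Tracking depth:
  Position 0 '(': depth becomes 1
  Position 1 '(': depth becomes 2
  Position 2 '(': depth becomes 3
  Position 3 '(': depth becomes 4
  Position 4 ')': depth becomes 3
  Position 5 '(': depth becomes 4
  Position 6 '(': depth becomes 5
  Position 7 ')': depth becomes 4
  Position 8 '(': depth becomes 5
  Position 9 ')': depth becomes 4
  Position 10 ')': depth becomes 3
  Position 11 '(': depth becomes 4
  Position 12 '(': depth becomes 5
  Position 13 ')': depth becomes 4
  Position 14 '(': depth becomes 5
  Position 15 ')': depth becomes 4
  Position 16 '(': depth becomes 5
  Position 17 '(': depth becomes 6
  Position 18 '(': depth becomes 7
  Position 19 ')': depth becomes 6
  Position 20 '(': depth becomes 7
  Position 21 ')': depth becomes 6
  Position 22 ')': depth becomes 5
  Position 23 ')': depth becomes 4
  Position 24 ')': depth becomes 3
  Position 25 ')': depth becomes 2
  Position 26 ')': depth becomes 1
  Position 27 ')': depth becomes 0
Maximum depth reached: 7

7


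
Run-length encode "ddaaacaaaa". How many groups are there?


Input: ddaaacaaaa
Scanning for consecutive runs:
  Group 1: 'd' x 2 (positions 0-1)
  Group 2: 'a' x 3 (positions 2-4)
  Group 3: 'c' x 1 (positions 5-5)
  Group 4: 'a' x 4 (positions 6-9)
Total groups: 4

4


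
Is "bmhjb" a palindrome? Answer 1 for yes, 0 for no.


Input: bmhjb
Reversed: bjhmb
  Compare pos 0 ('b') with pos 4 ('b'): match
  Compare pos 1 ('m') with pos 3 ('j'): MISMATCH
Result: not a palindrome

0


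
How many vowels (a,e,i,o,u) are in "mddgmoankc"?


Input: mddgmoankc
Checking each character:
  'm' at position 0: consonant
  'd' at position 1: consonant
  'd' at position 2: consonant
  'g' at position 3: consonant
  'm' at position 4: consonant
  'o' at position 5: vowel (running total: 1)
  'a' at position 6: vowel (running total: 2)
  'n' at position 7: consonant
  'k' at position 8: consonant
  'c' at position 9: consonant
Total vowels: 2

2


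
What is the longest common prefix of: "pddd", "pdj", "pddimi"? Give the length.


Words: pddd, pdj, pddimi
  Position 0: all 'p' => match
  Position 1: all 'd' => match
  Position 2: ('d', 'j', 'd') => mismatch, stop
LCP = "pd" (length 2)

2


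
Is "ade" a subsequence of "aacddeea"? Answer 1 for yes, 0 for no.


Check if "ade" is a subsequence of "aacddeea"
Greedy scan:
  Position 0 ('a'): matches sub[0] = 'a'
  Position 1 ('a'): no match needed
  Position 2 ('c'): no match needed
  Position 3 ('d'): matches sub[1] = 'd'
  Position 4 ('d'): no match needed
  Position 5 ('e'): matches sub[2] = 'e'
  Position 6 ('e'): no match needed
  Position 7 ('a'): no match needed
All 3 characters matched => is a subsequence

1


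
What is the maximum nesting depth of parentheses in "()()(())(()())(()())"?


Input: "()()(())(()())(()())"
Tracking depth:
  Position 0 '(': depth becomes 1
  Position 1 ')': depth becomes 0
  Position 2 '(': depth becomes 1
  Position 3 ')': depth becomes 0
  Position 4 '(': depth becomes 1
  Position 5 '(': depth becomes 2
  Position 6 ')': depth becomes 1
  Position 7 ')': depth becomes 0
  Position 8 '(': depth becomes 1
  Position 9 '(': depth becomes 2
  Position 10 ')': depth becomes 1
  Position 11 '(': depth becomes 2
  Position 12 ')': depth becomes 1
  Position 13 ')': depth becomes 0
  Position 14 '(': depth becomes 1
  Position 15 '(': depth becomes 2
  Position 16 ')': depth becomes 1
  Position 17 '(': depth becomes 2
  Position 18 ')': depth becomes 1
  Position 19 ')': depth becomes 0
Maximum depth reached: 2

2


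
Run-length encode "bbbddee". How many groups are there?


Input: bbbddee
Scanning for consecutive runs:
  Group 1: 'b' x 3 (positions 0-2)
  Group 2: 'd' x 2 (positions 3-4)
  Group 3: 'e' x 2 (positions 5-6)
Total groups: 3

3


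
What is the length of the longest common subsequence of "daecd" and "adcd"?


LCS of "daecd" and "adcd"
DP table:
           a    d    c    d
      0    0    0    0    0
  d   0    0    1    1    1
  a   0    1    1    1    1
  e   0    1    1    1    1
  c   0    1    1    2    2
  d   0    1    2    2    3
LCS length = dp[5][4] = 3

3


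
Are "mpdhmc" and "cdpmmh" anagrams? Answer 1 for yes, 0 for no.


Strings: "mpdhmc", "cdpmmh"
Sorted first:  cdhmmp
Sorted second: cdhmmp
Sorted forms match => anagrams

1


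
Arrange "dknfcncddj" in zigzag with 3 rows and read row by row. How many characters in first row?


Zigzag "dknfcncddj" into 3 rows:
Placing characters:
  'd' => row 0
  'k' => row 1
  'n' => row 2
  'f' => row 1
  'c' => row 0
  'n' => row 1
  'c' => row 2
  'd' => row 1
  'd' => row 0
  'j' => row 1
Rows:
  Row 0: "dcd"
  Row 1: "kfndj"
  Row 2: "nc"
First row length: 3

3


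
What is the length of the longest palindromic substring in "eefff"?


Input: "eefff"
Checking substrings for palindromes:
  [2:5] "fff" (len 3) => palindrome
  [0:2] "ee" (len 2) => palindrome
  [2:4] "ff" (len 2) => palindrome
  [3:5] "ff" (len 2) => palindrome
Longest palindromic substring: "fff" with length 3

3


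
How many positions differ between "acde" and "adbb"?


Comparing "acde" and "adbb" position by position:
  Position 0: 'a' vs 'a' => same
  Position 1: 'c' vs 'd' => DIFFER
  Position 2: 'd' vs 'b' => DIFFER
  Position 3: 'e' vs 'b' => DIFFER
Positions that differ: 3

3


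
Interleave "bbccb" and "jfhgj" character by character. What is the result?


Interleaving "bbccb" and "jfhgj":
  Position 0: 'b' from first, 'j' from second => "bj"
  Position 1: 'b' from first, 'f' from second => "bf"
  Position 2: 'c' from first, 'h' from second => "ch"
  Position 3: 'c' from first, 'g' from second => "cg"
  Position 4: 'b' from first, 'j' from second => "bj"
Result: bjbfchcgbj

bjbfchcgbj


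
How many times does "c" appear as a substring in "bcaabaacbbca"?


Searching for "c" in "bcaabaacbbca"
Scanning each position:
  Position 0: "b" => no
  Position 1: "c" => MATCH
  Position 2: "a" => no
  Position 3: "a" => no
  Position 4: "b" => no
  Position 5: "a" => no
  Position 6: "a" => no
  Position 7: "c" => MATCH
  Position 8: "b" => no
  Position 9: "b" => no
  Position 10: "c" => MATCH
  Position 11: "a" => no
Total occurrences: 3

3


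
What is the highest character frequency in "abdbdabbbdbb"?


Input: abdbdabbbdbb
Character counts:
  'a': 2
  'b': 7
  'd': 3
Maximum frequency: 7

7


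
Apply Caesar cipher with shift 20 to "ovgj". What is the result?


Caesar cipher: shift "ovgj" by 20
  'o' (pos 14) + 20 = pos 8 = 'i'
  'v' (pos 21) + 20 = pos 15 = 'p'
  'g' (pos 6) + 20 = pos 0 = 'a'
  'j' (pos 9) + 20 = pos 3 = 'd'
Result: ipad

ipad


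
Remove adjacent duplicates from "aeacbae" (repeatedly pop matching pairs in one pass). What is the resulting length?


Input: aeacbae
Stack-based adjacent duplicate removal:
  Read 'a': push. Stack: a
  Read 'e': push. Stack: ae
  Read 'a': push. Stack: aea
  Read 'c': push. Stack: aeac
  Read 'b': push. Stack: aeacb
  Read 'a': push. Stack: aeacba
  Read 'e': push. Stack: aeacbae
Final stack: "aeacbae" (length 7)

7


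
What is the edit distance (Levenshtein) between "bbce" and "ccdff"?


Computing edit distance: "bbce" -> "ccdff"
DP table:
           c    c    d    f    f
      0    1    2    3    4    5
  b   1    1    2    3    4    5
  b   2    2    2    3    4    5
  c   3    2    2    3    4    5
  e   4    3    3    3    4    5
Edit distance = dp[4][5] = 5

5


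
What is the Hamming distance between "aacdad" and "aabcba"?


Comparing "aacdad" and "aabcba" position by position:
  Position 0: 'a' vs 'a' => same
  Position 1: 'a' vs 'a' => same
  Position 2: 'c' vs 'b' => differ
  Position 3: 'd' vs 'c' => differ
  Position 4: 'a' vs 'b' => differ
  Position 5: 'd' vs 'a' => differ
Total differences (Hamming distance): 4

4


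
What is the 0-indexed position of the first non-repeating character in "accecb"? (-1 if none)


Input: accecb
Character frequencies:
  'a': 1
  'b': 1
  'c': 3
  'e': 1
Scanning left to right for freq == 1:
  Position 0 ('a'): unique! => answer = 0

0


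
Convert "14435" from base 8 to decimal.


Input: "14435" in base 8
Positional expansion:
  Digit '1' (value 1) x 8^4 = 4096
  Digit '4' (value 4) x 8^3 = 2048
  Digit '4' (value 4) x 8^2 = 256
  Digit '3' (value 3) x 8^1 = 24
  Digit '5' (value 5) x 8^0 = 5
Sum = 6429

6429


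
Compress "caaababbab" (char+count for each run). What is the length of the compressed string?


Input: caaababbab
Runs:
  'c' x 1 => "c1"
  'a' x 3 => "a3"
  'b' x 1 => "b1"
  'a' x 1 => "a1"
  'b' x 2 => "b2"
  'a' x 1 => "a1"
  'b' x 1 => "b1"
Compressed: "c1a3b1a1b2a1b1"
Compressed length: 14

14


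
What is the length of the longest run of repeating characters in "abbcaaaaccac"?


Input: "abbcaaaaccac"
Scanning for longest run:
  Position 1 ('b'): new char, reset run to 1
  Position 2 ('b'): continues run of 'b', length=2
  Position 3 ('c'): new char, reset run to 1
  Position 4 ('a'): new char, reset run to 1
  Position 5 ('a'): continues run of 'a', length=2
  Position 6 ('a'): continues run of 'a', length=3
  Position 7 ('a'): continues run of 'a', length=4
  Position 8 ('c'): new char, reset run to 1
  Position 9 ('c'): continues run of 'c', length=2
  Position 10 ('a'): new char, reset run to 1
  Position 11 ('c'): new char, reset run to 1
Longest run: 'a' with length 4

4


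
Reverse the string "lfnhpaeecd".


Input: lfnhpaeecd
Reading characters right to left:
  Position 9: 'd'
  Position 8: 'c'
  Position 7: 'e'
  Position 6: 'e'
  Position 5: 'a'
  Position 4: 'p'
  Position 3: 'h'
  Position 2: 'n'
  Position 1: 'f'
  Position 0: 'l'
Reversed: dceeaphnfl

dceeaphnfl


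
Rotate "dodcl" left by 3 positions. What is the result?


Input: "dodcl", rotate left by 3
First 3 characters: "dod"
Remaining characters: "cl"
Concatenate remaining + first: "cl" + "dod" = "cldod"

cldod


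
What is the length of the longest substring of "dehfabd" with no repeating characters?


Input: "dehfabd"
Sliding window (track last position of each char):
  Position 0 ('d'): window [0,0] length 1 -- new best
  Position 1 ('e'): window [0,1] length 2 -- new best
  Position 2 ('h'): window [0,2] length 3 -- new best
  Position 3 ('f'): window [0,3] length 4 -- new best
  Position 4 ('a'): window [0,4] length 5 -- new best
  Position 5 ('b'): window [0,5] length 6 -- new best
  Position 6 ('d'): repeat (last at 0), move window start to 1
  Position 6 ('d'): window [1,6] length 6
Longest substring with no repeats: "dehfab" with length 6

6


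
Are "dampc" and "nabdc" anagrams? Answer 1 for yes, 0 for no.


Strings: "dampc", "nabdc"
Sorted first:  acdmp
Sorted second: abcdn
Differ at position 1: 'c' vs 'b' => not anagrams

0


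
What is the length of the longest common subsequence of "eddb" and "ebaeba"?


LCS of "eddb" and "ebaeba"
DP table:
           e    b    a    e    b    a
      0    0    0    0    0    0    0
  e   0    1    1    1    1    1    1
  d   0    1    1    1    1    1    1
  d   0    1    1    1    1    1    1
  b   0    1    2    2    2    2    2
LCS length = dp[4][6] = 2

2


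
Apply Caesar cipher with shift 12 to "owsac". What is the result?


Caesar cipher: shift "owsac" by 12
  'o' (pos 14) + 12 = pos 0 = 'a'
  'w' (pos 22) + 12 = pos 8 = 'i'
  's' (pos 18) + 12 = pos 4 = 'e'
  'a' (pos 0) + 12 = pos 12 = 'm'
  'c' (pos 2) + 12 = pos 14 = 'o'
Result: aiemo

aiemo


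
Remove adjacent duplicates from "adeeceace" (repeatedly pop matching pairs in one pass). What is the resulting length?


Input: adeeceace
Stack-based adjacent duplicate removal:
  Read 'a': push. Stack: a
  Read 'd': push. Stack: ad
  Read 'e': push. Stack: ade
  Read 'e': matches stack top 'e' => pop. Stack: ad
  Read 'c': push. Stack: adc
  Read 'e': push. Stack: adce
  Read 'a': push. Stack: adcea
  Read 'c': push. Stack: adceac
  Read 'e': push. Stack: adceace
Final stack: "adceace" (length 7)

7


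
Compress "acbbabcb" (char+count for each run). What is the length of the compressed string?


Input: acbbabcb
Runs:
  'a' x 1 => "a1"
  'c' x 1 => "c1"
  'b' x 2 => "b2"
  'a' x 1 => "a1"
  'b' x 1 => "b1"
  'c' x 1 => "c1"
  'b' x 1 => "b1"
Compressed: "a1c1b2a1b1c1b1"
Compressed length: 14

14


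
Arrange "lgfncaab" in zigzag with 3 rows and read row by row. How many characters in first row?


Zigzag "lgfncaab" into 3 rows:
Placing characters:
  'l' => row 0
  'g' => row 1
  'f' => row 2
  'n' => row 1
  'c' => row 0
  'a' => row 1
  'a' => row 2
  'b' => row 1
Rows:
  Row 0: "lc"
  Row 1: "gnab"
  Row 2: "fa"
First row length: 2

2


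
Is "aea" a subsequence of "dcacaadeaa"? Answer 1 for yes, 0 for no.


Check if "aea" is a subsequence of "dcacaadeaa"
Greedy scan:
  Position 0 ('d'): no match needed
  Position 1 ('c'): no match needed
  Position 2 ('a'): matches sub[0] = 'a'
  Position 3 ('c'): no match needed
  Position 4 ('a'): no match needed
  Position 5 ('a'): no match needed
  Position 6 ('d'): no match needed
  Position 7 ('e'): matches sub[1] = 'e'
  Position 8 ('a'): matches sub[2] = 'a'
  Position 9 ('a'): no match needed
All 3 characters matched => is a subsequence

1


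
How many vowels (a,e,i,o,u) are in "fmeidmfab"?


Input: fmeidmfab
Checking each character:
  'f' at position 0: consonant
  'm' at position 1: consonant
  'e' at position 2: vowel (running total: 1)
  'i' at position 3: vowel (running total: 2)
  'd' at position 4: consonant
  'm' at position 5: consonant
  'f' at position 6: consonant
  'a' at position 7: vowel (running total: 3)
  'b' at position 8: consonant
Total vowels: 3

3


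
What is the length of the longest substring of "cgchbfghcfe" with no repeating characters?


Input: "cgchbfghcfe"
Sliding window (track last position of each char):
  Position 0 ('c'): window [0,0] length 1 -- new best
  Position 1 ('g'): window [0,1] length 2 -- new best
  Position 2 ('c'): repeat (last at 0), move window start to 1
  Position 2 ('c'): window [1,2] length 2
  Position 3 ('h'): window [1,3] length 3 -- new best
  Position 4 ('b'): window [1,4] length 4 -- new best
  Position 5 ('f'): window [1,5] length 5 -- new best
  Position 6 ('g'): repeat (last at 1), move window start to 2
  Position 6 ('g'): window [2,6] length 5
  Position 7 ('h'): repeat (last at 3), move window start to 4
  Position 7 ('h'): window [4,7] length 4
  Position 8 ('c'): window [4,8] length 5
  Position 9 ('f'): repeat (last at 5), move window start to 6
  Position 9 ('f'): window [6,9] length 4
  Position 10 ('e'): window [6,10] length 5
Longest substring with no repeats: "gchbf" with length 5

5
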